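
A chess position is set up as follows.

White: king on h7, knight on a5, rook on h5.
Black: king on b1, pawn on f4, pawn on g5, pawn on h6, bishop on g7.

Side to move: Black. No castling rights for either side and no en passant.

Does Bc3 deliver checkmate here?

After Bc3: white king on h7; in check: no.
White is not in check, so this cannot be checkmate.

no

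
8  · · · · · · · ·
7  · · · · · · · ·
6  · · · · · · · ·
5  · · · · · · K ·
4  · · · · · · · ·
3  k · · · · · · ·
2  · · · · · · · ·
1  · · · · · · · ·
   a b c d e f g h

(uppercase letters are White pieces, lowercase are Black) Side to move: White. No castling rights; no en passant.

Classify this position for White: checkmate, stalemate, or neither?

White to move; white king on g5.
In check: no.
Legal moves for White: Kh6, Kg6, Kf6, Kh5, Kf5, Kh4, Kg4, Kf4.
White has 8 legal moves and is not in check → neither.

neither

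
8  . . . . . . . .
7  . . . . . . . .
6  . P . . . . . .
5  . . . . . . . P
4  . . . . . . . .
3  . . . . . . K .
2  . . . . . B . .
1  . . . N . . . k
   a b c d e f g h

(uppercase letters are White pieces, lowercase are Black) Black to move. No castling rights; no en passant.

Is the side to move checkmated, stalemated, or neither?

Black to move; black king on h1.
In check: no.
King squares — g1: attacked by Bf2; g2: attacked by Kg3; h2: attacked by Kg3.
Legal moves for Black: none.
Not in check and no legal moves → stalemate.

stalemate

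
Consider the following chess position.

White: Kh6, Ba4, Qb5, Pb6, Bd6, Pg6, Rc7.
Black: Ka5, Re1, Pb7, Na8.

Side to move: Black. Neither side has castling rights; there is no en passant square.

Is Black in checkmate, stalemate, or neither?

checkmate

Black to move; black king on a5.
In check: yes, from the white queen on b5.
King squares — a4: attacked by Qb5; b4: attacked by Qb5; b5: attacked by Ba4; a6: attacked by Qb5; b6: attacked by Qb5.
Legal moves for Black: none.
In check with no legal moves → checkmate.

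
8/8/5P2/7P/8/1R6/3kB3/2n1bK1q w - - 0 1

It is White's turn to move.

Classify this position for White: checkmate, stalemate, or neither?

White to move; white king on f1.
In check: yes, from the black queen on h1.
King squares — e1: attacked by Qh1; g1: attacked by Qh1; e2: own bishop; f2: attacked by Be1; g2: attacked by Qh1.
Legal moves for White: none.
In check with no legal moves → checkmate.

checkmate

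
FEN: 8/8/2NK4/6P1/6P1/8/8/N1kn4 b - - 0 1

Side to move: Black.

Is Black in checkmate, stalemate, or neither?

neither

Black to move; black king on c1.
In check: no.
Legal moves for Black: Ne3, Nc3, Nf2, Nb2, Kd2, Kb2, Kb1.
Black has 7 legal moves and is not in check → neither.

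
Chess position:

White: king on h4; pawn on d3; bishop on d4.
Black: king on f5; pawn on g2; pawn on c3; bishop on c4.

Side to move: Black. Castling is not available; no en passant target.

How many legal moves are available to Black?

Black to move; king on f5.
In check: no.
Legal moves: Kg6, Ke6, Kf4, Bg8, Bf7, Be6, Ba6, Bd5, Bb5, Bxd3, Bb3, Ba2, c2, g1=Q, g1=R, g1=B, g1=N.
Count: 17.

17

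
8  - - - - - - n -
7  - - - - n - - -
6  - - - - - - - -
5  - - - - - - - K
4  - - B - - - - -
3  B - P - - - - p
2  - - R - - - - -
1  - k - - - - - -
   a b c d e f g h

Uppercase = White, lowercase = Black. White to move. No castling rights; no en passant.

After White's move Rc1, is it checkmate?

yes

After Rc1: black king on b1; in check: yes, from the white rook on c1.
King squares — a1: attacked by Rc1; c1: attacked by Ba3; a2: attacked by Bc4; b2: attacked by Ba3; c2: attacked by Rc1.
Black has no legal moves → checkmate.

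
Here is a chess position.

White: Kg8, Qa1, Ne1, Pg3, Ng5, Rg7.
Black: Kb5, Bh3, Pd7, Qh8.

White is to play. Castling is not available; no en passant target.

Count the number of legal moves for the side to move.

White to move; king on g8.
In check: yes, from the black queen on h8.
Legal moves: Kxh8, Kf7.
Count: 2.

2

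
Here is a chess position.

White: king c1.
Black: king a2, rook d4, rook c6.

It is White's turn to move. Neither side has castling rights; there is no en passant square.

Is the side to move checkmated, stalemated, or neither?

White to move; white king on c1.
In check: yes, from the black rook on c6.
King squares — b1: attacked by Ka2; d1: attacked by Rd4; b2: attacked by Ka2; c2: attacked by Rc6; d2: attacked by Rd4.
Legal moves for White: none.
In check with no legal moves → checkmate.

checkmate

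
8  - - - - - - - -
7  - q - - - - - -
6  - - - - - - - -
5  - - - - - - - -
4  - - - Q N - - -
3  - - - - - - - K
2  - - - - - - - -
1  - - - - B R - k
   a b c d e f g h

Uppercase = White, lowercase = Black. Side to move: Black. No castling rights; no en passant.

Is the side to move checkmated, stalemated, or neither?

checkmate

Black to move; black king on h1.
In check: yes, from the white rook on f1.
King squares — g1: attacked by Rf1; g2: attacked by Kh3; h2: attacked by Kh3.
Legal moves for Black: none.
In check with no legal moves → checkmate.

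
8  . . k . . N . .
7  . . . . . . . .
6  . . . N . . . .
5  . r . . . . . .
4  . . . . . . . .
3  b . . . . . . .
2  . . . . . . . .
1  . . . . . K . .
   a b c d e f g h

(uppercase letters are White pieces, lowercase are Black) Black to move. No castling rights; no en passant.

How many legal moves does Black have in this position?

4

Black to move; king on c8.
In check: yes, from the white knight on d6.
Legal moves: Kd8, Kb8, Kc7, Bxd6.
Count: 4.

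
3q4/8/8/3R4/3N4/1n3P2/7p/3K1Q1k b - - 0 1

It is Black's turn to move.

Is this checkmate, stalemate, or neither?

Black to move; black king on h1.
In check: yes, from the white queen on f1.
King squares — g1: attacked by Qf1; g2: attacked by Qf1; h2: own pawn.
Legal moves for Black: none.
In check with no legal moves → checkmate.

checkmate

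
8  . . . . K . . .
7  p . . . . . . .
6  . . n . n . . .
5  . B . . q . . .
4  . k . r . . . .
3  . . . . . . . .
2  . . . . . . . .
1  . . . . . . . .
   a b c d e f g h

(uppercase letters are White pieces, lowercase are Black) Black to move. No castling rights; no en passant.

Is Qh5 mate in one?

After Qh5: white king on e8; in check: yes, from the black queen on h5.
King squares — d7: attacked by Rd4; e7: attacked by Nc6; f7: attacked by Qh5; d8: attacked by Rd4; f8: attacked by Ne6.
White has no legal moves → checkmate.

yes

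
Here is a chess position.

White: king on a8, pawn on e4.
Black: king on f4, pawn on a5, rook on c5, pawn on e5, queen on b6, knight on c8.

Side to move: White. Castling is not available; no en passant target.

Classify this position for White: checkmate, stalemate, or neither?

White to move; white king on a8.
In check: no.
King squares — a7: attacked by Qb6; b7: attacked by Qb6; b8: attacked by Qb6.
Legal moves for White: none.
Not in check and no legal moves → stalemate.

stalemate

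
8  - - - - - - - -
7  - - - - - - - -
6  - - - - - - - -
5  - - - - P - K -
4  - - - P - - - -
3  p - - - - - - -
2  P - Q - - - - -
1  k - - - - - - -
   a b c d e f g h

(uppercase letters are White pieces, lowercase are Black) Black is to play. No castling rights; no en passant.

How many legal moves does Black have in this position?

0

Black to move; king on a1.
In check: no.
Legal moves: none.
Count: 0.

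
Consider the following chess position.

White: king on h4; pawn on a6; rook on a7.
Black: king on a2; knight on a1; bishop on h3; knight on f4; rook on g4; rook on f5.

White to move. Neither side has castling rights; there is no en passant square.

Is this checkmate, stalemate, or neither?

checkmate

White to move; white king on h4.
In check: yes, from the black rook on g4.
King squares — g3: attacked by Rg4; h3: attacked by Nf4; g4: attacked by Bh3; g5: attacked by Rg4; h5: attacked by Nf4.
Legal moves for White: none.
In check with no legal moves → checkmate.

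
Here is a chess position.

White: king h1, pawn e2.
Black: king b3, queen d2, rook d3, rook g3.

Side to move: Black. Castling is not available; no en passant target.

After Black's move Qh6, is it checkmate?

After Qh6: white king on h1; in check: yes, from the black queen on h6.
King squares — g1: attacked by Rg3; g2: attacked by Rg3; h2: attacked by Qh6.
White has no legal moves → checkmate.

yes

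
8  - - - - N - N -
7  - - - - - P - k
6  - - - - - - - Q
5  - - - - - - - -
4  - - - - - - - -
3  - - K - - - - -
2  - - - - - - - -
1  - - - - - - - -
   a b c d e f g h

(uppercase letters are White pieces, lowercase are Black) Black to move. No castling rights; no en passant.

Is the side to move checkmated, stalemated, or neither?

Black to move; black king on h7.
In check: yes, from the white queen on h6.
King squares — g6: attacked by Qh6; h6: attacked by Ng8; g7: attacked by Qh6; g8: attacked by Pf7; h8: attacked by Qh6.
Legal moves for Black: none.
In check with no legal moves → checkmate.

checkmate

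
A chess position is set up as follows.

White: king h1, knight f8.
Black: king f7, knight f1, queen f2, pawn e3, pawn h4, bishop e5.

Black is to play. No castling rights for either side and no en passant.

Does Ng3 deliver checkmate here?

After Ng3: white king on h1; in check: yes, from the black knight on g3.
King squares — g1: attacked by Qf2; g2: attacked by Qf2; h2: attacked by Qf2.
White has no legal moves → checkmate.

yes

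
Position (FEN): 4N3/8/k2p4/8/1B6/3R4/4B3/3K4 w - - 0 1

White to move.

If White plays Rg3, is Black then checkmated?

After Rg3: black king on a6; in check: yes, from the white bishop on e2.
Black has 3 legal replies: Kb7, Ka7, Kb6.
In check but a legal move exists → not checkmate.

no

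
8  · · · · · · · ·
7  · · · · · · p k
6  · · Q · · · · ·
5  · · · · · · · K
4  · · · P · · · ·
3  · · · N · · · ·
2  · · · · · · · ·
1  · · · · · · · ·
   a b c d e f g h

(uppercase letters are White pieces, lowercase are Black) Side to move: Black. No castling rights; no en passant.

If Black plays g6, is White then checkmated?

After g6: white king on h5; in check: yes, from the black pawn on g6.
White has 4 legal replies: Kg5, Kh4, Kg4, Qxg6+.
In check but a legal move exists → not checkmate.

no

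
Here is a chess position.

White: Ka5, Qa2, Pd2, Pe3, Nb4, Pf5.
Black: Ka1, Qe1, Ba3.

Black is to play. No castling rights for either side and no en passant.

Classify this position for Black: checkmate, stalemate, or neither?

Black to move; black king on a1.
In check: yes, from the white queen on a2.
King squares — b1: attacked by Qa2; a2: attacked by Nb4; b2: attacked by Qa2.
Legal moves for Black: none.
In check with no legal moves → checkmate.

checkmate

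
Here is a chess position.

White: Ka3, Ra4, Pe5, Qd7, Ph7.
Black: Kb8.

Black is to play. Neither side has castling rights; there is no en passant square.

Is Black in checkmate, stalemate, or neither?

Black to move; black king on b8.
In check: no.
King squares — a7: attacked by Ra4; b7: attacked by Qd7; c7: attacked by Qd7; a8: attacked by Ra4; c8: attacked by Qd7.
Legal moves for Black: none.
Not in check and no legal moves → stalemate.

stalemate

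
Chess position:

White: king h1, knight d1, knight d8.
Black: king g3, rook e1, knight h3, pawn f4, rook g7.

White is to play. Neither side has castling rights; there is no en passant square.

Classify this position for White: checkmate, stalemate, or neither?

checkmate

White to move; white king on h1.
In check: yes, from the black rook on e1.
King squares — g1: attacked by Re1; g2: attacked by Kg3; h2: attacked by Kg3.
Legal moves for White: none.
In check with no legal moves → checkmate.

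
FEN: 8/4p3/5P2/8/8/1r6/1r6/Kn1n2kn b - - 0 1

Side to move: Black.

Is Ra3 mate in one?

yes

After Ra3: white king on a1; in check: yes, from the black rook on a3.
King squares — b1: attacked by Rb2; a2: attacked by Rb2; b2: attacked by Nd1.
White has no legal moves → checkmate.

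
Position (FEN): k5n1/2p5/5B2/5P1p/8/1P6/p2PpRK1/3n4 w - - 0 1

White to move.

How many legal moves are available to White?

24

White to move; king on g2.
In check: no.
Legal moves: Bh8, Bd8, Bg7, Be7, Bg5, Be5, Bh4, Bd4, Bc3, Bb2, Ba1, Kh3, Kg3, Kf3, Kh2, Kh1, Kg1, Rf4, Rf3, Rxe2, Rf1, b4, d3, d4.
Count: 24.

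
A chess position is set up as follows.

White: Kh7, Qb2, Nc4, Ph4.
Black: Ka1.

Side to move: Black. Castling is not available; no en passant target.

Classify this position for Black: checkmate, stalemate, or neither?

checkmate

Black to move; black king on a1.
In check: yes, from the white queen on b2.
King squares — b1: attacked by Qb2; a2: attacked by Qb2; b2: attacked by Nc4.
Legal moves for Black: none.
In check with no legal moves → checkmate.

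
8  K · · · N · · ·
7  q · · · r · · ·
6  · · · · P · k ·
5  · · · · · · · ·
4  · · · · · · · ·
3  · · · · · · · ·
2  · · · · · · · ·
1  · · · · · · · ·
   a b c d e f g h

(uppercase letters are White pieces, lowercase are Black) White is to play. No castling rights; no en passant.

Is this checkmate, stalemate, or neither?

White to move; white king on a8.
In check: yes, from the black queen on a7.
King squares — a7: attacked by Re7; b7: attacked by Qa7; b8: attacked by Qa7.
Legal moves for White: none.
In check with no legal moves → checkmate.

checkmate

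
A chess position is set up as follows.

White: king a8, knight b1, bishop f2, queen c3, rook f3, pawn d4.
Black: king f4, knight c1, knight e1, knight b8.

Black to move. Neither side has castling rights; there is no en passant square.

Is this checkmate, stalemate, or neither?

Black to move; black king on f4.
In check: yes, from the white rook on f3.
Legal moves for Black: Kg5, Kg4, Ke4, Nxf3.
Black is in check but has 4 legal moves → neither.

neither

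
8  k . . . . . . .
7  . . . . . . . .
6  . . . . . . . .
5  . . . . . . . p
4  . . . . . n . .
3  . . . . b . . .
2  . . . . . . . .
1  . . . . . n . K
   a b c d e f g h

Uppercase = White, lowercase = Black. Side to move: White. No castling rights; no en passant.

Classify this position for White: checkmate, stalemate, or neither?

White to move; white king on h1.
In check: no.
King squares — g1: attacked by Be3; g2: attacked by Nf4; h2: attacked by Nf1.
Legal moves for White: none.
Not in check and no legal moves → stalemate.

stalemate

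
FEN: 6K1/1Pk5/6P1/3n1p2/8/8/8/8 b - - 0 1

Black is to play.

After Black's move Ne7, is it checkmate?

After Ne7: white king on g8; in check: yes, from the black knight on e7.
White has 5 legal replies: Kh8, Kf8, Kh7, Kg7, Kf7.
In check but a legal move exists → not checkmate.

no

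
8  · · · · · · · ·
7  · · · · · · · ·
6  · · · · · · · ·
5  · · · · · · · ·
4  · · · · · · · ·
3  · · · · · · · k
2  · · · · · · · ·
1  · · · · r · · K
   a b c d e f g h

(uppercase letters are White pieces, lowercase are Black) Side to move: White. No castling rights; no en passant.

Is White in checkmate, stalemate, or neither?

checkmate

White to move; white king on h1.
In check: yes, from the black rook on e1.
King squares — g1: attacked by Re1; g2: attacked by Kh3; h2: attacked by Kh3.
Legal moves for White: none.
In check with no legal moves → checkmate.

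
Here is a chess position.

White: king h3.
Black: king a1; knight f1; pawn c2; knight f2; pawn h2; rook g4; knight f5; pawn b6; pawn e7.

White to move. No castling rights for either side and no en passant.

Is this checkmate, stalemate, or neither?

checkmate

White to move; white king on h3.
In check: yes, from the black knight on f2.
King squares — g2: attacked by Rg4; h2: attacked by Nf1; g3: attacked by Nf1; g4: attacked by Nf2; h4: attacked by Rg4.
Legal moves for White: none.
In check with no legal moves → checkmate.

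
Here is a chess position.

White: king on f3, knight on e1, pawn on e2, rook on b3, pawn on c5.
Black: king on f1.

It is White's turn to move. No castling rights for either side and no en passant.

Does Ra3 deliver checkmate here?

After Ra3: black king on f1; in check: no.
Black is not in check, so this cannot be checkmate.

no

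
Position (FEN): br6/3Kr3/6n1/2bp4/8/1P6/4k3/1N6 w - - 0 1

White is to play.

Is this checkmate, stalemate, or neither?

checkmate

White to move; white king on d7.
In check: yes, from the black rook on e7.
King squares — c6: attacked by Ba8; d6: attacked by Bc5; e6: attacked by Re7; c7: attacked by Re7; e7: attacked by Bc5; c8: attacked by Rb8; d8: attacked by Rb8; e8: attacked by Re7.
Legal moves for White: none.
In check with no legal moves → checkmate.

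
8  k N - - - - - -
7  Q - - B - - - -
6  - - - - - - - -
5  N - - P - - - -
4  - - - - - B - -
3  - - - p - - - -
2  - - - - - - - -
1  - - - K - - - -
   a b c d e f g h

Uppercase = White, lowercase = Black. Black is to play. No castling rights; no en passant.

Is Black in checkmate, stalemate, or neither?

Black to move; black king on a8.
In check: yes, from the white queen on a7.
Legal moves for Black: Kxa7.
Black is in check but has 1 legal move → neither.

neither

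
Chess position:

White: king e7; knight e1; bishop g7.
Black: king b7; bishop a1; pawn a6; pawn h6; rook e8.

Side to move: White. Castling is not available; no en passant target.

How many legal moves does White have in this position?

4

White to move; king on e7.
In check: yes, from the black rook on e8.
Legal moves: Kxe8, Kf7, Kd7, Kd6.
Count: 4.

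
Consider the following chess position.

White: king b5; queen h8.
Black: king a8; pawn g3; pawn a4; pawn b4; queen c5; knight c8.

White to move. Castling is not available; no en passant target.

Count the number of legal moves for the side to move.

White to move; king on b5.
In check: yes, from the black queen on c5.
Legal moves: Ka6, Kxc5, Kxa4.
Count: 3.

3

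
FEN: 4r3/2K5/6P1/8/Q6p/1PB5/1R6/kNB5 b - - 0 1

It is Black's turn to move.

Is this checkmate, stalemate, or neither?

Black to move; black king on a1.
In check: yes, from the white queen on a4.
King squares — b1: attacked by Rb2; a2: attacked by Rb2; b2: attacked by Bc1.
Legal moves for Black: none.
In check with no legal moves → checkmate.

checkmate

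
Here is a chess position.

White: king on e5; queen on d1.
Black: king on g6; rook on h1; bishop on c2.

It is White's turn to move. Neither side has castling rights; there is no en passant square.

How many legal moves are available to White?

White to move; king on e5.
In check: no.
Legal moves: Ke6, Kd6, Kd5, Kf4, Kd4, Qd8, Qd7, Qd6+, Qh5+, Qd5, Qg4+, Qd4, Qf3, Qd3+, Qe2, Qd2, Qxc2+, Qxh1, Qg1+, Qf1, Qe1, Qc1, Qb1, Qa1.
Count: 24.

24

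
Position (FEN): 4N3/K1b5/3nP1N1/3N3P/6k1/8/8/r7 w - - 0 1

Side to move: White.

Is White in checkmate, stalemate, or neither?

White to move; white king on a7.
In check: yes, from the black rook on a1.
King squares — a6: attacked by Ra1; b6: attacked by Bc7; b7: attacked by Nd6; a8: attacked by Ra1; b8: attacked by Bc7.
Legal moves for White: none.
In check with no legal moves → checkmate.

checkmate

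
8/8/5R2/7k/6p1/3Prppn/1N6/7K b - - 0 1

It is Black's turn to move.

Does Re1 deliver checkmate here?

After Re1: white king on h1; in check: yes, from the black rook on e1.
King squares — g1: attacked by Re1; g2: attacked by Pf3; h2: attacked by Pg3.
White has no legal moves → checkmate.

yes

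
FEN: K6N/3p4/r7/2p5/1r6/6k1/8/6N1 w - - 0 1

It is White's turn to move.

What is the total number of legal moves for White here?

White to move; king on a8.
In check: yes, from the black rook on a6.
Legal moves: none.
Count: 0.

0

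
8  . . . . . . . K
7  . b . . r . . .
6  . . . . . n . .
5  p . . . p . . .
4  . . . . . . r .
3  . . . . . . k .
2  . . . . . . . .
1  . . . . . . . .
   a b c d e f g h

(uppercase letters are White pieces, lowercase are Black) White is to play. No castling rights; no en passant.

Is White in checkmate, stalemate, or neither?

stalemate

White to move; white king on h8.
In check: no.
King squares — g7: attacked by Rg4; h7: attacked by Nf6; g8: attacked by Rg4.
Legal moves for White: none.
Not in check and no legal moves → stalemate.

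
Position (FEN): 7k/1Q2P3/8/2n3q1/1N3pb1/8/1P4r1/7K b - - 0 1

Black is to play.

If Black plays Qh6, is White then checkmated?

After Qh6: white king on h1; in check: yes, from the black queen on h6.
White has 1 legal reply: Kxg2.
In check but a legal move exists → not checkmate.

no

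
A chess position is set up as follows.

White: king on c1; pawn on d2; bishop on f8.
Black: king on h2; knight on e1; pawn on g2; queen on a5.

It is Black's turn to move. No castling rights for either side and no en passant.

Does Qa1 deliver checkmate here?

yes

After Qa1: white king on c1; in check: yes, from the black queen on a1.
King squares — b1: attacked by Qa1; d1: attacked by Qa1; b2: attacked by Qa1; c2: attacked by Ne1; d2: own pawn.
White has no legal moves → checkmate.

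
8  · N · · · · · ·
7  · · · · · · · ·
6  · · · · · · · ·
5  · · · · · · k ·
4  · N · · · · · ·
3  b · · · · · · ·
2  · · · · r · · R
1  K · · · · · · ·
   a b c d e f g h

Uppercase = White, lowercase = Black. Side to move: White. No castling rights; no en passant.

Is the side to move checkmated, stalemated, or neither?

White to move; white king on a1.
In check: no.
Legal moves for White include: Nd7, N8c6, N8a6, N4c6, N4a6, Nd5, Nd3, Nc2, Na2, Rh8, Rh7, Rh6, Rh5+, Rh4, Rh3, Rg2+, Rf2, Rxe2, ... (list truncated; more exist).
White has legal moves and is not in check → neither.

neither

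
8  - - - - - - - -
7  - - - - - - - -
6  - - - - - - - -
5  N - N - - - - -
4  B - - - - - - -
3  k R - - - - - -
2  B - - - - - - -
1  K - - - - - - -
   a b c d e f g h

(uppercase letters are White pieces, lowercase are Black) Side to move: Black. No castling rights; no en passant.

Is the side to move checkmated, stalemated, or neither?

Black to move; black king on a3.
In check: yes, from the white rook on b3.
King squares — a2: attacked by Ka1; b2: attacked by Ka1; b3: attacked by Ba2; a4: attacked by Nc5; b4: attacked by Rb3.
Legal moves for Black: none.
In check with no legal moves → checkmate.

checkmate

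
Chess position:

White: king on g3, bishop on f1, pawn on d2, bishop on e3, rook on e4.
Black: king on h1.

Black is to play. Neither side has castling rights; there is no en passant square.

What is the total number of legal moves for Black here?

0

Black to move; king on h1.
In check: no.
Legal moves: none.
Count: 0.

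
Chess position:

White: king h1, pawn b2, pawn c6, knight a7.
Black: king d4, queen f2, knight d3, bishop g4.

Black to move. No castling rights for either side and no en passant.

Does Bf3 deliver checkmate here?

After Bf3: white king on h1; in check: yes, from the black bishop on f3.
King squares — g1: attacked by Qf2; g2: attacked by Qf2; h2: attacked by Qf2.
White has no legal moves → checkmate.

yes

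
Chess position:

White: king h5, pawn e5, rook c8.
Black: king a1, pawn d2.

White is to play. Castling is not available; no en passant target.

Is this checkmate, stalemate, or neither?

White to move; white king on h5.
In check: no.
Legal moves for White include: Rh8, Rg8, Rf8, Re8, Rd8, Rb8, Ra8+, Rc7, Rc6, Rc5, Rc4, Rc3, Rc2, Rc1+, Kh6, Kg6, Kg5, Kh4, ... (list truncated; more exist).
White has legal moves and is not in check → neither.

neither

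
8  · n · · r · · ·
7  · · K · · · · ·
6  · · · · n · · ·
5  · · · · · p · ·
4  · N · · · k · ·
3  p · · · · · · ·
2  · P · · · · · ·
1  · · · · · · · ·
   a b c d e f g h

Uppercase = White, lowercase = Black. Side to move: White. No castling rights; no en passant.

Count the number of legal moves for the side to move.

White to move; king on c7.
In check: yes, from the black knight on e6.
Legal moves: Kb7, Kd6, Kb6.
Count: 3.

3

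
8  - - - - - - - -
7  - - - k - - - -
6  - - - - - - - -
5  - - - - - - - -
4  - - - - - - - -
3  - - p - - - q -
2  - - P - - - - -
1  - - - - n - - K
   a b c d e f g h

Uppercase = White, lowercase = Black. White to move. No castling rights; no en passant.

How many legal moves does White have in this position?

0

White to move; king on h1.
In check: no.
Legal moves: none.
Count: 0.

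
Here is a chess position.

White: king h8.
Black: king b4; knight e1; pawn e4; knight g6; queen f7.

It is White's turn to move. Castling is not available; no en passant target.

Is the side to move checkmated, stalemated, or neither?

White to move; white king on h8.
In check: yes, from the black knight on g6.
King squares — g7: attacked by Qf7; h7: attacked by Qf7; g8: attacked by Qf7.
Legal moves for White: none.
In check with no legal moves → checkmate.

checkmate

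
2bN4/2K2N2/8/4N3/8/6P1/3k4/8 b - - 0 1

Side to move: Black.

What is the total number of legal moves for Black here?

14

Black to move; king on d2.
In check: no.
Legal moves: Bd7, Bb7, Be6, Ba6, Bf5, Bg4, Bh3, Ke3, Kc3, Ke2, Kc2, Ke1, Kd1, Kc1.
Count: 14.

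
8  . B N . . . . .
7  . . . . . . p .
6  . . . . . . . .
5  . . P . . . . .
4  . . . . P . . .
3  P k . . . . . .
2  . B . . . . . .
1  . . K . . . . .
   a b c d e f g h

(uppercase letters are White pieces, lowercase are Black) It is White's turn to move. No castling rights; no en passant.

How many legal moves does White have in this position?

White to move; king on c1.
In check: no.
Legal moves: Ne7, Na7, Nd6, Nb6, Bc7, Ba7, Bd6, B8e5, Bf4, Bg3, Bh2, Bxg7, Bf6, B2e5, Bd4, Bc3, Ba1, Kd2, Kd1, Kb1, c6, e5, a4.
Count: 23.

23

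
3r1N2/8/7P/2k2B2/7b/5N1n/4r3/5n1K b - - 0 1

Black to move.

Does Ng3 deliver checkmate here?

After Ng3: white king on h1; in check: yes, from the black knight on g3.
King squares — g1: attacked by Nh3; g2: attacked by Re2; h2: attacked by Re2.
White has no legal moves → checkmate.

yes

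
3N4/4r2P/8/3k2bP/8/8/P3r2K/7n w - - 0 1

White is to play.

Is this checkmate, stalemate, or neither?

White to move; white king on h2.
In check: yes, from the black rook on e2.
Legal moves for White: Kh3, Kxh1, Kg1.
White is in check but has 3 legal moves → neither.

neither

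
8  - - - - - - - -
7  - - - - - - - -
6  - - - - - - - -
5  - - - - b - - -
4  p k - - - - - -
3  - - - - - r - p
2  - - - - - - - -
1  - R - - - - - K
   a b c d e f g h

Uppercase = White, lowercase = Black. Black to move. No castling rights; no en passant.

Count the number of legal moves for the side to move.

Black to move; king on b4.
In check: yes, from the white rook on b1.
Legal moves: Kc5, Ka5, Kc4, Kc3, Ka3, Bb2, Rb3.
Count: 7.

7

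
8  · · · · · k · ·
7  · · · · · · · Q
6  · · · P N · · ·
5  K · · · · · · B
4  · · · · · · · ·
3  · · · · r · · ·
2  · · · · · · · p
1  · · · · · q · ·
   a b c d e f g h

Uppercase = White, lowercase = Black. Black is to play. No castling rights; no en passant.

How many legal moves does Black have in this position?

Black to move; king on f8.
In check: yes, from the white knight on e6.
Legal moves: Rxe6.
Count: 1.

1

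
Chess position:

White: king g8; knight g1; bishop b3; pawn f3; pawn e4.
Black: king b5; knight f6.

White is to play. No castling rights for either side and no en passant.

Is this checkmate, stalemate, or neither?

White to move; white king on g8.
In check: yes, from the black knight on f6.
Legal moves for White: Kh8, Kf8, Kg7, Kf7.
White is in check but has 4 legal moves → neither.

neither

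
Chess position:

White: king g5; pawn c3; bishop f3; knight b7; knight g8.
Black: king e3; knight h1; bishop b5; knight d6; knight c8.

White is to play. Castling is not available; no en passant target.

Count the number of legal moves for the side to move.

White to move; king on g5.
In check: no.
Legal moves: Ne7, Nh6, Nf6, Nd8, Nxd6, Nc5, Na5, Kh6, Kg6, Kf6, Kh5, Kh4, Kg4, Bc6, Bh5, Bd5, Bg4, Be4, Bg2, Be2, Bxh1, Bd1, c4.
Count: 23.

23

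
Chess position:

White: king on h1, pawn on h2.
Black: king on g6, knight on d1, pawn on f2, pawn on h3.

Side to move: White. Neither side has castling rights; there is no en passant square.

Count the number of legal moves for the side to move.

0

White to move; king on h1.
In check: no.
Legal moves: none.
Count: 0.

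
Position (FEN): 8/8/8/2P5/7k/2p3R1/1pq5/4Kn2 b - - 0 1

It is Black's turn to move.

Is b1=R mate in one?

yes

After b1=R: white king on e1; in check: yes, from the black rook on b1.
King squares — d1: attacked by Rb1; f1: attacked by Rb1; d2: attacked by Nf1; e2: attacked by Qc2; f2: attacked by Qc2.
White has no legal moves → checkmate.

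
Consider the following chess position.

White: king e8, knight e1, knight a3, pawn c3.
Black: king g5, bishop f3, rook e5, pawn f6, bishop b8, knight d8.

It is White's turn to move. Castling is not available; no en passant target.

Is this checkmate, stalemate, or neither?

White to move; white king on e8.
In check: yes, from the black rook on e5.
King squares — d7: available; e7: attacked by Re5; f7: attacked by Nd8; d8: available; f8: available.
Legal moves for White: Kf8, Kxd8, Kd7.
White is in check but has 3 legal moves → neither.

neither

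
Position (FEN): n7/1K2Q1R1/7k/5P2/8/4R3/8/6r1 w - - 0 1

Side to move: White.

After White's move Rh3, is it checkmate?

After Rh3: black king on h6; in check: yes, from the white rook on h3.
King squares — g5: attacked by Qe7; h5: attacked by Rh3; g6: attacked by Pf5; g7: attacked by Qe7; h7: attacked by Rh3.
Black has no legal moves → checkmate.

yes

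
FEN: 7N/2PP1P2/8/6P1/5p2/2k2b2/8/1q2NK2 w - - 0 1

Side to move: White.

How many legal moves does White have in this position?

White to move; king on f1.
In check: no.
Legal moves: Ng6, Kf2, Kg1, f8=Q, f8=R, f8=B, f8=N, d8=Q, d8=R, d8=B, d8=N, c8=Q+, c8=R+, c8=B, c8=N, g6.
Count: 16.

16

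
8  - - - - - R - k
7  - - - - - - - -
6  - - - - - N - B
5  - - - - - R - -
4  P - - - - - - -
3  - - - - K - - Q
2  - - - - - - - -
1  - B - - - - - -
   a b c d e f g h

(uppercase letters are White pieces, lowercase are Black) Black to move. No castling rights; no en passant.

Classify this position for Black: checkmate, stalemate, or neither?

Black to move; black king on h8.
In check: yes, from the white rook on f8.
King squares — g7: attacked by Bh6; h7: attacked by Nf6; g8: attacked by Nf6.
Legal moves for Black: none.
In check with no legal moves → checkmate.

checkmate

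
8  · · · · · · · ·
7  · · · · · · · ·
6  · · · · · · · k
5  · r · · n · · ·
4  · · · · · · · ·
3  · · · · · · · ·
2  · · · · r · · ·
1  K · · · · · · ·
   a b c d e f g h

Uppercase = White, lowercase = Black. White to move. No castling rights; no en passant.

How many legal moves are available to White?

White to move; king on a1.
In check: no.
Legal moves: none.
Count: 0.

0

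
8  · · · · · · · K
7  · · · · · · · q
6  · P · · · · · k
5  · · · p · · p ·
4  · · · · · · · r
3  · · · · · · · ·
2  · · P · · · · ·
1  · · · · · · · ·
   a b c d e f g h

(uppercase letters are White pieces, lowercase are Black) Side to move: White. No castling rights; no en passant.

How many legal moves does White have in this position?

White to move; king on h8.
In check: yes, from the black queen on h7.
Legal moves: none.
Count: 0.

0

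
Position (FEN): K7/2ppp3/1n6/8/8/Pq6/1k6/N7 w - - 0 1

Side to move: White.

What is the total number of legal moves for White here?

White to move; king on a8.
In check: yes, from the black knight on b6.
Legal moves: Kb8, Kb7, Ka7.
Count: 3.

3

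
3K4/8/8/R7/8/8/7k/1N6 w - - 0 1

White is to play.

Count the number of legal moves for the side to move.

White to move; king on d8.
In check: no.
Legal moves: Ke8, Kc8, Ke7, Kd7, Kc7, Ra8, Ra7, Ra6, Rh5+, Rg5, Rf5, Re5, Rd5, Rc5, Rb5, Ra4, Ra3, Ra2+, Ra1, Nc3, Na3, Nd2.
Count: 22.

22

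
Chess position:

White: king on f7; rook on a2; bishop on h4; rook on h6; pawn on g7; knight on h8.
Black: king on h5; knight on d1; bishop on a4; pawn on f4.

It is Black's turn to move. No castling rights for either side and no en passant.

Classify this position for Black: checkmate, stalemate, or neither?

Black to move; black king on h5.
In check: yes, from the white rook on h6.
King squares — g4: available; h4: attacked by Rh6; g5: attacked by Bh4; g6: attacked by Rh6; h6: available.
Legal moves for Black: Kxh6, Kg4.
Black is in check but has 2 legal moves → neither.

neither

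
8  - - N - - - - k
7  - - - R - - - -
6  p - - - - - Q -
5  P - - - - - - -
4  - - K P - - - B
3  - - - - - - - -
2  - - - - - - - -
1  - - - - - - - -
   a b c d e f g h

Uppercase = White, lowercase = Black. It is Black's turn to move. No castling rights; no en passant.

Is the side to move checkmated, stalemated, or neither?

stalemate

Black to move; black king on h8.
In check: no.
King squares — g7: attacked by Qg6; h7: attacked by Qg6; g8: attacked by Qg6.
Legal moves for Black: none.
Not in check and no legal moves → stalemate.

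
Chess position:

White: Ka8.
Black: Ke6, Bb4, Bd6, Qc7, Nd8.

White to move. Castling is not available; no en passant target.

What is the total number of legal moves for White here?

White to move; king on a8.
In check: no.
Legal moves: none.
Count: 0.

0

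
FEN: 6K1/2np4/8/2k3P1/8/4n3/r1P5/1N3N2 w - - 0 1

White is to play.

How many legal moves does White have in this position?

White to move; king on g8.
In check: no.
Legal moves: Kh8, Kf8, Kh7, Kg7, Kf7, Ng3, Nxe3, Nh2, Nfd2, Nc3, Na3, Nbd2, g6, c3, c4.
Count: 15.

15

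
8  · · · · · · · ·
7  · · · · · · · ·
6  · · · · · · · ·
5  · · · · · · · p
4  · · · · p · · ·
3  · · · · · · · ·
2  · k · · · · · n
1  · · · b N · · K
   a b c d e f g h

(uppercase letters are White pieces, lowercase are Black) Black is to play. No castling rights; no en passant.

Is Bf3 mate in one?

After Bf3: white king on h1; in check: yes, from the black bishop on f3.
White has 4 legal replies: Kxh2, Kg1, Nxf3, Ng2.
In check but a legal move exists → not checkmate.

no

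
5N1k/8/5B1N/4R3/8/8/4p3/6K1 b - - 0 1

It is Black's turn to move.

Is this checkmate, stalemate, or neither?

Black to move; black king on h8.
In check: yes, from the white bishop on f6.
King squares — g7: attacked by Bf6; h7: attacked by Nf8; g8: attacked by Nh6.
Legal moves for Black: none.
In check with no legal moves → checkmate.

checkmate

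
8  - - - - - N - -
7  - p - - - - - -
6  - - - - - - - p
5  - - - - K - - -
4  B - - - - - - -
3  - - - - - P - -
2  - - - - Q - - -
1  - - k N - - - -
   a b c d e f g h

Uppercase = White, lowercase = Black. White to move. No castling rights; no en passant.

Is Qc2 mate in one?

After Qc2: black king on c1; in check: yes, from the white queen on c2.
King squares — b1: attacked by Qc2; d1: attacked by Qc2; b2: attacked by Nd1; c2: attacked by Ba4; d2: attacked by Qc2.
Black has no legal moves → checkmate.

yes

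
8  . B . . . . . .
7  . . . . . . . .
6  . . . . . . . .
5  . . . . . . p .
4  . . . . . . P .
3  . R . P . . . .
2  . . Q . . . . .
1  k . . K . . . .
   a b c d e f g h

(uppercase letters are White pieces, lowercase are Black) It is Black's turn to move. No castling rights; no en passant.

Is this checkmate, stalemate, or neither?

stalemate

Black to move; black king on a1.
In check: no.
King squares — b1: attacked by Qc2; a2: attacked by Qc2; b2: attacked by Qc2.
Legal moves for Black: none.
Not in check and no legal moves → stalemate.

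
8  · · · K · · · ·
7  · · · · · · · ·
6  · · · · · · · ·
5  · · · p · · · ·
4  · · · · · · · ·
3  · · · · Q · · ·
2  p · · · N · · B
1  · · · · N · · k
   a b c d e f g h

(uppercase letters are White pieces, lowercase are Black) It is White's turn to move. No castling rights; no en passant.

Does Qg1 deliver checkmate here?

After Qg1: black king on h1; in check: yes, from the white queen on g1.
King squares — g1: attacked by Ne2; g2: attacked by Ne1; h2: attacked by Qg1.
Black has no legal moves → checkmate.

yes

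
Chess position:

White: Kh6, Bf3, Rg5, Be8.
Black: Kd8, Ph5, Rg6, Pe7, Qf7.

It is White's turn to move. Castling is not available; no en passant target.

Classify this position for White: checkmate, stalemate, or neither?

neither

White to move; white king on h6.
In check: yes, from the black rook on g6.
King squares — g5: own rook; h5: available; g6: attacked by Qf7; g7: attacked by Rg6; h7: attacked by Qf7.
Legal moves for White: Kxh5, Rxg6.
White is in check but has 2 legal moves → neither.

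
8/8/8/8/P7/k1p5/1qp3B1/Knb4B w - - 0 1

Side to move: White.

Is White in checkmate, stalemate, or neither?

White to move; white king on a1.
In check: yes, from the black queen on b2.
King squares — b1: attacked by Qb2; a2: attacked by Qb2; b2: attacked by Bc1.
Legal moves for White: none.
In check with no legal moves → checkmate.

checkmate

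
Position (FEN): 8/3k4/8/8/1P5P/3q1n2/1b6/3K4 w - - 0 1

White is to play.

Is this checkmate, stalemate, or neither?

White to move; white king on d1.
In check: yes, from the black queen on d3.
King squares — c1: attacked by Bb2; e1: attacked by Nf3; c2: attacked by Qd3; d2: attacked by Qd3; e2: attacked by Qd3.
Legal moves for White: none.
In check with no legal moves → checkmate.

checkmate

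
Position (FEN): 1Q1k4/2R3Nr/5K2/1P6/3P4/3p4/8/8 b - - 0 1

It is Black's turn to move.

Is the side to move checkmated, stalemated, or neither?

Black to move; black king on d8.
In check: yes, from the white queen on b8.
King squares — c7: attacked by Qb8; d7: attacked by Rc7; e7: attacked by Kf6; c8: attacked by Rc7; e8: attacked by Ng7.
Legal moves for Black: none.
In check with no legal moves → checkmate.

checkmate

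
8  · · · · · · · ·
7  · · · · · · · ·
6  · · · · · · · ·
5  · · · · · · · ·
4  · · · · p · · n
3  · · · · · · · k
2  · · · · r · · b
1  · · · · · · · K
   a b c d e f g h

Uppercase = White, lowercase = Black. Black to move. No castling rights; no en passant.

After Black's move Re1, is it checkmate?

After Re1: white king on h1; in check: yes, from the black rook on e1.
King squares — g1: attacked by Re1; g2: attacked by Kh3; h2: attacked by Kh3.
White has no legal moves → checkmate.

yes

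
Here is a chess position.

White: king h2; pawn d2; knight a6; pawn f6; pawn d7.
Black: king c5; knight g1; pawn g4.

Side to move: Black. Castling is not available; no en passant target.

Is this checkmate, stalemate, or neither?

neither

Black to move; black king on c5.
In check: yes, from the white knight on a6.
King squares — b4: attacked by Na6; c4: available; d4: available; b5: available; d5: available; b6: available; c6: available; d6: available.
Legal moves for Black: Kd6, Kc6, Kb6, Kd5, Kb5, Kd4, Kc4.
Black is in check but has 7 legal moves → neither.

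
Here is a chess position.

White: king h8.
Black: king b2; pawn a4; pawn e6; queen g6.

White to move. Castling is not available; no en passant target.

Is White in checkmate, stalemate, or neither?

White to move; white king on h8.
In check: no.
King squares — g7: attacked by Qg6; h7: attacked by Qg6; g8: attacked by Qg6.
Legal moves for White: none.
Not in check and no legal moves → stalemate.

stalemate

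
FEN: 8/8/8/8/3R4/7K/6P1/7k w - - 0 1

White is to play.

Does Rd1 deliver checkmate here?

yes

After Rd1: black king on h1; in check: yes, from the white rook on d1.
King squares — g1: attacked by Rd1; g2: attacked by Kh3; h2: attacked by Kh3.
Black has no legal moves → checkmate.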